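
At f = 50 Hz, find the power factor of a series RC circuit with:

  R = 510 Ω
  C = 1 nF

Step 1 — Angular frequency: ω = 2π·f = 2π·50 = 314.2 rad/s.
Step 2 — Component impedances:
  R: Z = R = 510 Ω
  C: Z = 1/(jωC) = -j/(ω·C) = 0 - j3.183e+06 Ω
Step 3 — Series combination: Z_total = R + C = 510 - j3.183e+06 Ω = 3.183e+06∠-90.0° Ω.
Step 4 — Power factor: PF = cos(φ) = Re(Z)/|Z| = 510/3.183e+06 = 0.0001602.
Step 5 — Type: Im(Z) = -3.183e+06 ⇒ leading (phase φ = -90.0°).

PF = 0.0001602 (leading, φ = -90.0°)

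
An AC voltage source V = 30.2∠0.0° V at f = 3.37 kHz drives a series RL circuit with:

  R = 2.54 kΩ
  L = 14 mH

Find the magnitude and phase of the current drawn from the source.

Step 1 — Angular frequency: ω = 2π·f = 2π·3370 = 2.117e+04 rad/s.
Step 2 — Component impedances:
  R: Z = R = 2540 Ω
  L: Z = jωL = j·2.117e+04·0.014 = 0 + j296.4 Ω
Step 3 — Series combination: Z_total = R + L = 2540 + j296.4 Ω = 2557∠6.7° Ω.
Step 4 — Source phasor: V = 30.2∠0.0° V = 30.2 V.
Step 5 — Ohm's law: I = V / Z_total = (30.2) / (2540 + j296.4) = 0.01173 - j0.001369 A.
Step 6 — Convert to polar: |I| = 0.01181 A, ∠I = -6.7°.

I = 0.01181∠-6.7° A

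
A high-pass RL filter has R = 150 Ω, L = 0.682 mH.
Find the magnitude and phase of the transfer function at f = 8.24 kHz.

Step 1 — Angular frequency: ω = 2π·8240 = 5.177e+04 rad/s.
Step 2 — Transfer function: H(jω) = jωL/(R + jωL).
Step 3 — Numerator jωL = j·35.31; denominator R + jωL = 150 + j35.31.
Step 4 — H = 0.0525 + j0.223.
Step 5 — Magnitude: |H| = 0.2291 (-12.8 dB); phase: φ = 76.8°.

|H| = 0.2291 (-12.8 dB), φ = 76.8°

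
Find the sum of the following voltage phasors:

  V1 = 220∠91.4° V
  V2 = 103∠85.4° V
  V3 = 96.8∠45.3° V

Step 1 — Convert each phasor to rectangular form:
  V1 = 220·(cos(91.4°) + j·sin(91.4°)) = -5.375 + j219.9 V
  V2 = 103·(cos(85.4°) + j·sin(85.4°)) = 8.26 + j102.7 V
  V3 = 96.8·(cos(45.3°) + j·sin(45.3°)) = 68.09 + j68.81 V
Step 2 — Sum components: V_total = 70.97 + j391.4 V.
Step 3 — Convert to polar: |V_total| = 397.8 V, ∠V_total = 79.7°.

V_total = 397.8∠79.7° V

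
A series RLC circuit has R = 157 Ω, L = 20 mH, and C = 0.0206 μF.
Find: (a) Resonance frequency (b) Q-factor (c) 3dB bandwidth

Step 1 — Resonance: ω₀ = 1/√(LC) = 1/√(0.02·2.06e-08) = 4.927e+04 rad/s.
Step 2 — f₀ = ω₀/(2π) = 7841 Hz.
Step 3 — Series Q: Q = ω₀L/R = 4.927e+04·0.02/157 = 6.276.
Step 4 — Bandwidth: Δω = ω₀/Q = 7850 rad/s; BW = Δω/(2π) = 1249 Hz.

(a) f₀ = 7841 Hz  (b) Q = 6.276  (c) BW = 1249 Hz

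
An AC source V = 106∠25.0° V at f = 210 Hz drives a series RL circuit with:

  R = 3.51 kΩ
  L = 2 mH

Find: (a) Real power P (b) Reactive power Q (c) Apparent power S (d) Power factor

Step 1 — Angular frequency: ω = 2π·f = 2π·210 = 1319 rad/s.
Step 2 — Component impedances:
  R: Z = R = 3510 Ω
  L: Z = jωL = j·1319·0.002 = 0 + j2.639 Ω
Step 3 — Series combination: Z_total = R + L = 3510 + j2.639 Ω = 3510∠0.0° Ω.
Step 4 — Source phasor: V = 106∠25.0° V = 96.07 + j44.8 V.
Step 5 — Current: I = V / Z = 0.02738 + j0.01274 A = 0.0302∠25.0° A.
Step 6 — Complex power: S = V·I* = 3.201 + j0.002407 VA.
Step 7 — Real power: P = Re(S) = 3.201 W.
Step 8 — Reactive power: Q = Im(S) = 0.002407 VAR.
Step 9 — Apparent power: |S| = 3.201 VA.
Step 10 — Power factor: PF = P/|S| = 1 (lagging).

(a) P = 3.201 W  (b) Q = 0.002407 VAR  (c) S = 3.201 VA  (d) PF = 1 (lagging)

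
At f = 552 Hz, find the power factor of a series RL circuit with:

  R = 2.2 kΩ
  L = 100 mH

Step 1 — Angular frequency: ω = 2π·f = 2π·552 = 3468 rad/s.
Step 2 — Component impedances:
  R: Z = R = 2200 Ω
  L: Z = jωL = j·3468·0.1 = 0 + j346.8 Ω
Step 3 — Series combination: Z_total = R + L = 2200 + j346.8 Ω = 2227∠9.0° Ω.
Step 4 — Power factor: PF = cos(φ) = Re(Z)/|Z| = 2200/2227.2 = 0.9878.
Step 5 — Type: Im(Z) = 346.8 ⇒ lagging (phase φ = 9.0°).

PF = 0.9878 (lagging, φ = 9.0°)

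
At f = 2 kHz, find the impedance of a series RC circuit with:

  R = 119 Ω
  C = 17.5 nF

Step 1 — Angular frequency: ω = 2π·f = 2π·2000 = 1.257e+04 rad/s.
Step 2 — Component impedances:
  R: Z = R = 119 Ω
  C: Z = 1/(jωC) = -j/(ω·C) = 0 - j4547 Ω
Step 3 — Series combination: Z_total = R + C = 119 - j4547 Ω = 4549∠-88.5° Ω.

Z = 119 - j4547 Ω = 4549∠-88.5° Ω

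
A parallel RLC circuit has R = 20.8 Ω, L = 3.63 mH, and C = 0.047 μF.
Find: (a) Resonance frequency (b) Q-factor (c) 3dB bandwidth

Step 1 — Resonance: ω₀ = 1/√(LC) = 1/√(0.00363·4.7e-08) = 7.656e+04 rad/s.
Step 2 — f₀ = ω₀/(2π) = 1.218e+04 Hz.
Step 3 — Parallel Q: Q = R/(ω₀L) = 20.8/(7.656e+04·0.00363) = 0.07484.
Step 4 — Bandwidth: Δω = ω₀/Q = 1.023e+06 rad/s; BW = Δω/(2π) = 1.628e+05 Hz.

(a) f₀ = 1.218e+04 Hz  (b) Q = 0.07484  (c) BW = 1.628e+05 Hz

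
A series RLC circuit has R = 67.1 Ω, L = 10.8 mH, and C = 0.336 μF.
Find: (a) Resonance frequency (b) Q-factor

Step 1 — Resonance condition Im(Z)=0 gives ω₀ = 1/√(LC).
Step 2 — ω₀ = 1/√(0.0108·3.36e-07) = 1.66e+04 rad/s.
Step 3 — f₀ = ω₀/(2π) = 2642 Hz.
Step 4 — Series Q: Q = ω₀L/R = 1.66e+04·0.0108/67.1 = 2.672.

(a) f₀ = 2642 Hz  (b) Q = 2.672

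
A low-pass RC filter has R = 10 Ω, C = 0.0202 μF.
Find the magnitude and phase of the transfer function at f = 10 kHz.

Step 1 — Angular frequency: ω = 2π·1e+04 = 6.283e+04 rad/s.
Step 2 — Transfer function: H(jω) = 1/(1 + jωRC).
Step 3 — Denominator: 1 + jωRC = 1 + j·6.283e+04·10·2.02e-08 = 1 + j0.01269.
Step 4 — H = 0.9998 - j0.01269.
Step 5 — Magnitude: |H| = 0.9999 (-0.0 dB); phase: φ = -0.7°.

|H| = 0.9999 (-0.0 dB), φ = -0.7°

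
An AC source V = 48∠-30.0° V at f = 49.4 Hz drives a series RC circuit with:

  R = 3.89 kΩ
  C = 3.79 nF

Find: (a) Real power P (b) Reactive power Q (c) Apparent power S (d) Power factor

Step 1 — Angular frequency: ω = 2π·f = 2π·49.4 = 310.4 rad/s.
Step 2 — Component impedances:
  R: Z = R = 3890 Ω
  C: Z = 1/(jωC) = -j/(ω·C) = 0 - j8.501e+05 Ω
Step 3 — Series combination: Z_total = R + C = 3890 - j8.501e+05 Ω = 8.501e+05∠-89.7° Ω.
Step 4 — Source phasor: V = 48∠-30.0° V = 41.57 - j24 V.
Step 5 — Current: I = V / Z = 2.846e-05 + j4.877e-05 A = 5.647e-05∠59.7° A.
Step 6 — Complex power: S = V·I* = 1.24e-05 - j0.00271 VA.
Step 7 — Real power: P = Re(S) = 1.24e-05 W.
Step 8 — Reactive power: Q = Im(S) = -0.00271 VAR.
Step 9 — Apparent power: |S| = 0.00271 VA.
Step 10 — Power factor: PF = P/|S| = 0.004576 (leading).

(a) P = 1.24e-05 W  (b) Q = -0.00271 VAR  (c) S = 0.00271 VA  (d) PF = 0.004576 (leading)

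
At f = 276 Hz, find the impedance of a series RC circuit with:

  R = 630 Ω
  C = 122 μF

Step 1 — Angular frequency: ω = 2π·f = 2π·276 = 1734 rad/s.
Step 2 — Component impedances:
  R: Z = R = 630 Ω
  C: Z = 1/(jωC) = -j/(ω·C) = 0 - j4.727 Ω
Step 3 — Series combination: Z_total = R + C = 630 - j4.727 Ω = 630∠-0.4° Ω.

Z = 630 - j4.727 Ω = 630∠-0.4° Ω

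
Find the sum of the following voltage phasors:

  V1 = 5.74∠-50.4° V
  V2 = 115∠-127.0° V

Step 1 — Convert each phasor to rectangular form:
  V1 = 5.74·(cos(-50.4°) + j·sin(-50.4°)) = 3.659 - j4.423 V
  V2 = 115·(cos(-127.0°) + j·sin(-127.0°)) = -69.21 - j91.84 V
Step 2 — Sum components: V_total = -65.55 - j96.27 V.
Step 3 — Convert to polar: |V_total| = 116.5 V, ∠V_total = -124.3°.

V_total = 116.5∠-124.3° V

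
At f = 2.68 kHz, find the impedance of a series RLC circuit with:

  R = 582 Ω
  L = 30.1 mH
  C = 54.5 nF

Step 1 — Angular frequency: ω = 2π·f = 2π·2680 = 1.684e+04 rad/s.
Step 2 — Component impedances:
  R: Z = R = 582 Ω
  L: Z = jωL = j·1.684e+04·0.0301 = 0 + j506.9 Ω
  C: Z = 1/(jωC) = -j/(ω·C) = 0 - j1090 Ω
Step 3 — Series combination: Z_total = R + L + C = 582 - j582.8 Ω = 823.6∠-45.0° Ω.

Z = 582 - j582.8 Ω = 823.6∠-45.0° Ω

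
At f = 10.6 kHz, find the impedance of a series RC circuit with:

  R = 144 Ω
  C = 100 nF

Step 1 — Angular frequency: ω = 2π·f = 2π·1.06e+04 = 6.66e+04 rad/s.
Step 2 — Component impedances:
  R: Z = R = 144 Ω
  C: Z = 1/(jωC) = -j/(ω·C) = 0 - j150.1 Ω
Step 3 — Series combination: Z_total = R + C = 144 - j150.1 Ω = 208∠-46.2° Ω.

Z = 144 - j150.1 Ω = 208∠-46.2° Ω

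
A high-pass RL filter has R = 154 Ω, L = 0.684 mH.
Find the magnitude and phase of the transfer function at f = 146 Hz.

Step 1 — Angular frequency: ω = 2π·146 = 917.3 rad/s.
Step 2 — Transfer function: H(jω) = jωL/(R + jωL).
Step 3 — Numerator jωL = j·0.6275; denominator R + jωL = 154 + j0.6275.
Step 4 — H = 1.66e-05 + j0.004074.
Step 5 — Magnitude: |H| = 0.004074 (-47.8 dB); phase: φ = 89.8°.

|H| = 0.004074 (-47.8 dB), φ = 89.8°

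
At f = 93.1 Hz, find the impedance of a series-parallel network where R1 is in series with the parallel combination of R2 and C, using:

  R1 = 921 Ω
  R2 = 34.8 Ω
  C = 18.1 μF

Step 1 — Angular frequency: ω = 2π·f = 2π·93.1 = 585 rad/s.
Step 2 — Component impedances:
  R1: Z = R = 921 Ω
  R2: Z = R = 34.8 Ω
  C: Z = 1/(jωC) = -j/(ω·C) = 0 - j94.45 Ω
Step 3 — Parallel branch: R2 || C = 1/(1/R2 + 1/C) = 30.64 - j11.29 Ω.
Step 4 — Series with R1: Z_total = R1 + (R2 || C) = 951.6 - j11.29 Ω = 951.7∠-0.7° Ω.

Z = 951.6 - j11.29 Ω = 951.7∠-0.7° Ω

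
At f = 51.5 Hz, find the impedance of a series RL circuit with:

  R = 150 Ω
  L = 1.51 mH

Step 1 — Angular frequency: ω = 2π·f = 2π·51.5 = 323.6 rad/s.
Step 2 — Component impedances:
  R: Z = R = 150 Ω
  L: Z = jωL = j·323.6·0.00151 = 0 + j0.4886 Ω
Step 3 — Series combination: Z_total = R + L = 150 + j0.4886 Ω = 150∠0.2° Ω.

Z = 150 + j0.4886 Ω = 150∠0.2° Ω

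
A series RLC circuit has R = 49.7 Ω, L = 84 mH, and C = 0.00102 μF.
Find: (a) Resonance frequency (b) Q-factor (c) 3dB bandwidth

Step 1 — Resonance condition Im(Z)=0 gives ω₀ = 1/√(LC).
Step 2 — ω₀ = 1/√(0.084·1.02e-09) = 1.08e+05 rad/s.
Step 3 — f₀ = ω₀/(2π) = 1.719e+04 Hz.
Step 4 — Series Q: Q = ω₀L/R = 1.08e+05·0.084/49.7 = 182.6.
Step 5 — 3dB bandwidth: Δω = ω₀/Q = 591.7 rad/s; BW = Δω/(2π) = 94.17 Hz.

(a) f₀ = 1.719e+04 Hz  (b) Q = 182.6  (c) BW = 94.17 Hz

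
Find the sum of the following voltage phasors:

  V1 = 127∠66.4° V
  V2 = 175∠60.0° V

Step 1 — Convert each phasor to rectangular form:
  V1 = 127·(cos(66.4°) + j·sin(66.4°)) = 50.84 + j116.4 V
  V2 = 175·(cos(60.0°) + j·sin(60.0°)) = 87.5 + j151.6 V
Step 2 — Sum components: V_total = 138.3 + j267.9 V.
Step 3 — Convert to polar: |V_total| = 301.5 V, ∠V_total = 62.7°.

V_total = 301.5∠62.7° V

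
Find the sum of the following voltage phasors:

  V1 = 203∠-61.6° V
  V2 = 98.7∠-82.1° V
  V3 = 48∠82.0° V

Step 1 — Convert each phasor to rectangular form:
  V1 = 203·(cos(-61.6°) + j·sin(-61.6°)) = 96.55 - j178.6 V
  V2 = 98.7·(cos(-82.1°) + j·sin(-82.1°)) = 13.57 - j97.76 V
  V3 = 48·(cos(82.0°) + j·sin(82.0°)) = 6.68 + j47.53 V
Step 2 — Sum components: V_total = 116.8 - j228.8 V.
Step 3 — Convert to polar: |V_total| = 256.9 V, ∠V_total = -63.0°.

V_total = 256.9∠-63.0° V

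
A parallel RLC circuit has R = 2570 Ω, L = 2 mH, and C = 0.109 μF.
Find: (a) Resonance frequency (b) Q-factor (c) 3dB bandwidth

Step 1 — Resonance: ω₀ = 1/√(LC) = 1/√(0.002·1.09e-07) = 6.773e+04 rad/s.
Step 2 — f₀ = ω₀/(2π) = 1.078e+04 Hz.
Step 3 — Parallel Q: Q = R/(ω₀L) = 2570/(6.773e+04·0.002) = 18.97.
Step 4 — Bandwidth: Δω = ω₀/Q = 3570 rad/s; BW = Δω/(2π) = 568.1 Hz.

(a) f₀ = 1.078e+04 Hz  (b) Q = 18.97  (c) BW = 568.1 Hz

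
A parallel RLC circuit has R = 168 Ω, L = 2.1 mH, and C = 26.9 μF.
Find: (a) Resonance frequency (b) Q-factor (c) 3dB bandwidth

Step 1 — Resonance: ω₀ = 1/√(LC) = 1/√(0.0021·2.69e-05) = 4207 rad/s.
Step 2 — f₀ = ω₀/(2π) = 669.6 Hz.
Step 3 — Parallel Q: Q = R/(ω₀L) = 168/(4207·0.0021) = 19.01.
Step 4 — Bandwidth: Δω = ω₀/Q = 221.3 rad/s; BW = Δω/(2π) = 35.22 Hz.

(a) f₀ = 669.6 Hz  (b) Q = 19.01  (c) BW = 35.22 Hz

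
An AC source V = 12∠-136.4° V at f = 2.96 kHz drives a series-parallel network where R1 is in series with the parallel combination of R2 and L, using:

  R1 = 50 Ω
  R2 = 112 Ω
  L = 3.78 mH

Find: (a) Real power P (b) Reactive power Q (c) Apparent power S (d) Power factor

Step 1 — Angular frequency: ω = 2π·f = 2π·2960 = 1.86e+04 rad/s.
Step 2 — Component impedances:
  R1: Z = R = 50 Ω
  R2: Z = R = 112 Ω
  L: Z = jωL = j·1.86e+04·0.00378 = 0 + j70.3 Ω
Step 3 — Parallel branch: R2 || L = 1/(1/R2 + 1/L) = 31.66 + j50.43 Ω.
Step 4 — Series with R1: Z_total = R1 + (R2 || L) = 81.66 + j50.43 Ω = 95.97∠31.7° Ω.
Step 5 — Source phasor: V = 12∠-136.4° V = -8.69 - j8.275 V.
Step 6 — Current: I = V / Z = -0.1223 - j0.02578 A = 0.125∠-168.1° A.
Step 7 — Complex power: S = V·I* = 1.277 + j0.7884 VA.
Step 8 — Real power: P = Re(S) = 1.277 W.
Step 9 — Reactive power: Q = Im(S) = 0.7884 VAR.
Step 10 — Apparent power: |S| = 1.5 VA.
Step 11 — Power factor: PF = P/|S| = 0.8508 (lagging).

(a) P = 1.277 W  (b) Q = 0.7884 VAR  (c) S = 1.5 VA  (d) PF = 0.8508 (lagging)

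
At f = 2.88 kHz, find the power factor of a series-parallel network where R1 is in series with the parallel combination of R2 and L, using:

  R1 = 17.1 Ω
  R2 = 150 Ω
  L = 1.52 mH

Step 1 — Angular frequency: ω = 2π·f = 2π·2880 = 1.81e+04 rad/s.
Step 2 — Component impedances:
  R1: Z = R = 17.1 Ω
  R2: Z = R = 150 Ω
  L: Z = jωL = j·1.81e+04·0.00152 = 0 + j27.51 Ω
Step 3 — Parallel branch: R2 || L = 1/(1/R2 + 1/L) = 4.88 + j26.61 Ω.
Step 4 — Series with R1: Z_total = R1 + (R2 || L) = 21.98 + j26.61 Ω = 34.51∠50.4° Ω.
Step 5 — Power factor: PF = cos(φ) = Re(Z)/|Z| = 21.98/34.514 = 0.6368.
Step 6 — Type: Im(Z) = 26.61 ⇒ lagging (phase φ = 50.4°).

PF = 0.6368 (lagging, φ = 50.4°)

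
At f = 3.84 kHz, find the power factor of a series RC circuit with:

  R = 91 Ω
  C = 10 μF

Step 1 — Angular frequency: ω = 2π·f = 2π·3840 = 2.413e+04 rad/s.
Step 2 — Component impedances:
  R: Z = R = 91 Ω
  C: Z = 1/(jωC) = -j/(ω·C) = 0 - j4.145 Ω
Step 3 — Series combination: Z_total = R + C = 91 - j4.145 Ω = 91.09∠-2.6° Ω.
Step 4 — Power factor: PF = cos(φ) = Re(Z)/|Z| = 91/91.09 = 0.999.
Step 5 — Type: Im(Z) = -4.145 ⇒ leading (phase φ = -2.6°).

PF = 0.999 (leading, φ = -2.6°)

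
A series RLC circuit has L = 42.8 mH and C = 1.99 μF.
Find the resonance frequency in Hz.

Step 1 — Resonance condition Im(Z)=0 gives ω₀ = 1/√(LC).
Step 2 — ω₀ = 1/√(0.0428·1.99e-06) = 3427 rad/s.
Step 3 — f₀ = ω₀/(2π) = 545.3 Hz.

f₀ = 545.3 Hz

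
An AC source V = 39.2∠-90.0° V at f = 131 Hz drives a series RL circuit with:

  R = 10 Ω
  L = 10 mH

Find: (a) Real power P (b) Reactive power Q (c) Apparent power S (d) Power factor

Step 1 — Angular frequency: ω = 2π·f = 2π·131 = 823.1 rad/s.
Step 2 — Component impedances:
  R: Z = R = 10 Ω
  L: Z = jωL = j·823.1·0.01 = 0 + j8.231 Ω
Step 3 — Series combination: Z_total = R + L = 10 + j8.231 Ω = 12.95∠39.5° Ω.
Step 4 — Source phasor: V = 39.2∠-90.0° V = 0 - j39.2 V.
Step 5 — Current: I = V / Z = -1.923 - j2.337 A = 3.027∠-129.5° A.
Step 6 — Complex power: S = V·I* = 91.6 + j75.4 VA.
Step 7 — Real power: P = Re(S) = 91.6 W.
Step 8 — Reactive power: Q = Im(S) = 75.4 VAR.
Step 9 — Apparent power: |S| = 118.6 VA.
Step 10 — Power factor: PF = P/|S| = 0.7721 (lagging).

(a) P = 91.6 W  (b) Q = 75.4 VAR  (c) S = 118.6 VA  (d) PF = 0.7721 (lagging)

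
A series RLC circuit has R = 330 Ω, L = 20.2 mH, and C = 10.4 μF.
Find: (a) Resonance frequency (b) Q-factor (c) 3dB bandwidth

Step 1 — Resonance condition Im(Z)=0 gives ω₀ = 1/√(LC).
Step 2 — ω₀ = 1/√(0.0202·1.04e-05) = 2182 rad/s.
Step 3 — f₀ = ω₀/(2π) = 347.2 Hz.
Step 4 — Series Q: Q = ω₀L/R = 2182·0.0202/330 = 0.1336.
Step 5 — 3dB bandwidth: Δω = ω₀/Q = 1.634e+04 rad/s; BW = Δω/(2π) = 2600 Hz.

(a) f₀ = 347.2 Hz  (b) Q = 0.1336  (c) BW = 2600 Hz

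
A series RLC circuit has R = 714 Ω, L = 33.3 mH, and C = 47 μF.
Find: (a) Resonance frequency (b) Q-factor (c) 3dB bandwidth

Step 1 — Resonance: ω₀ = 1/√(LC) = 1/√(0.0333·4.7e-05) = 799.3 rad/s.
Step 2 — f₀ = ω₀/(2π) = 127.2 Hz.
Step 3 — Series Q: Q = ω₀L/R = 799.3·0.0333/714 = 0.03728.
Step 4 — Bandwidth: Δω = ω₀/Q = 2.144e+04 rad/s; BW = Δω/(2π) = 3413 Hz.

(a) f₀ = 127.2 Hz  (b) Q = 0.03728  (c) BW = 3413 Hz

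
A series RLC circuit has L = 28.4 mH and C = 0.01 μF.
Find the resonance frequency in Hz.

Step 1 — Resonance condition Im(Z)=0 gives ω₀ = 1/√(LC).
Step 2 — ω₀ = 1/√(0.0284·1e-08) = 5.934e+04 rad/s.
Step 3 — f₀ = ω₀/(2π) = 9444 Hz.

f₀ = 9444 Hz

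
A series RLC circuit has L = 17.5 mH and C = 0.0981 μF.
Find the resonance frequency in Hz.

Step 1 — Resonance condition Im(Z)=0 gives ω₀ = 1/√(LC).
Step 2 — ω₀ = 1/√(0.0175·9.81e-08) = 2.413e+04 rad/s.
Step 3 — f₀ = ω₀/(2π) = 3841 Hz.

f₀ = 3841 Hz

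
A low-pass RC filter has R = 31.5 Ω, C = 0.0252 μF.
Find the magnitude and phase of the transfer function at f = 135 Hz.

Step 1 — Angular frequency: ω = 2π·135 = 848.2 rad/s.
Step 2 — Transfer function: H(jω) = 1/(1 + jωRC).
Step 3 — Denominator: 1 + jωRC = 1 + j·848.2·31.5·2.52e-08 = 1 + j0.0006733.
Step 4 — H = 1 - j0.0006733.
Step 5 — Magnitude: |H| = 1 (-0.0 dB); phase: φ = -0.0°.

|H| = 1 (-0.0 dB), φ = -0.0°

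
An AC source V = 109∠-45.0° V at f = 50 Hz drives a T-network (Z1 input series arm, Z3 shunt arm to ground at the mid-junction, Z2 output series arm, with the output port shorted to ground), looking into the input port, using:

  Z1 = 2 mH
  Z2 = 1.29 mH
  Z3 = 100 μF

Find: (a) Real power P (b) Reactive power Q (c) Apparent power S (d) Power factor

Step 1 — Angular frequency: ω = 2π·f = 2π·50 = 314.2 rad/s.
Step 2 — Component impedances:
  Z1: Z = jωL = j·314.2·0.002 = 0 + j0.6283 Ω
  Z2: Z = jωL = j·314.2·0.00129 = 0 + j0.4053 Ω
  Z3: Z = 1/(jωC) = -j/(ω·C) = 0 - j31.83 Ω
Step 3 — With the output port shorted to ground, the output series arm Z2 runs from the junction to ground; the shunt arm Z3 also runs from the junction to ground. They appear in parallel: Z3 || Z2 = 0 + j0.4105 Ω.
Step 4 — Series with input arm Z1: Z_in = Z1 + (Z3 || Z2) = 0 + j1.039 Ω = 1.039∠90.0° Ω.
Step 5 — Source phasor: V = 109∠-45.0° V = 77.07 - j77.07 V.
Step 6 — Current: I = V / Z = -74.2 - j74.2 A = 104.9∠-135.0° A.
Step 7 — Complex power: S = V·I* = 0 + j1.144e+04 VA.
Step 8 — Real power: P = Re(S) = 0 W.
Step 9 — Reactive power: Q = Im(S) = 1.144e+04 VAR.
Step 10 — Apparent power: |S| = 1.144e+04 VA.
Step 11 — Power factor: PF = P/|S| = 0 (lagging).

(a) P = 0 W  (b) Q = 1.144e+04 VAR  (c) S = 1.144e+04 VA  (d) PF = 0 (lagging)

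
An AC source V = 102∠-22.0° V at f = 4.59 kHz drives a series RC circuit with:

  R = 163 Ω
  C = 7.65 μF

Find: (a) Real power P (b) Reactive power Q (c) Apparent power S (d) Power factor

Step 1 — Angular frequency: ω = 2π·f = 2π·4590 = 2.884e+04 rad/s.
Step 2 — Component impedances:
  R: Z = R = 163 Ω
  C: Z = 1/(jωC) = -j/(ω·C) = 0 - j4.533 Ω
Step 3 — Series combination: Z_total = R + C = 163 - j4.533 Ω = 163.1∠-1.6° Ω.
Step 4 — Source phasor: V = 102∠-22.0° V = 94.57 - j38.21 V.
Step 5 — Current: I = V / Z = 0.5863 - j0.2181 A = 0.6255∠-20.4° A.
Step 6 — Complex power: S = V·I* = 63.78 - j1.774 VA.
Step 7 — Real power: P = Re(S) = 63.78 W.
Step 8 — Reactive power: Q = Im(S) = -1.774 VAR.
Step 9 — Apparent power: |S| = 63.8 VA.
Step 10 — Power factor: PF = P/|S| = 0.9996 (leading).

(a) P = 63.78 W  (b) Q = -1.774 VAR  (c) S = 63.8 VA  (d) PF = 0.9996 (leading)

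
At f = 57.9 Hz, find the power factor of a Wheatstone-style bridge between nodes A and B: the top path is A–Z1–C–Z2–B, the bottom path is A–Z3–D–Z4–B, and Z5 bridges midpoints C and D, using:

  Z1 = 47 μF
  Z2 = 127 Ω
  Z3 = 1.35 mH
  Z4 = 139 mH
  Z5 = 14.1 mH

Step 1 — Angular frequency: ω = 2π·f = 2π·57.9 = 363.8 rad/s.
Step 2 — Component impedances:
  Z1: Z = 1/(jωC) = -j/(ω·C) = 0 - j58.48 Ω
  Z2: Z = R = 127 Ω
  Z3: Z = jωL = j·363.8·0.00135 = 0 + j0.4911 Ω
  Z4: Z = jωL = j·363.8·0.139 = 0 + j50.57 Ω
  Z5: Z = jωL = j·363.8·0.0141 = 0 + j5.13 Ω
Step 3 — Bridge requires nodal analysis (the Z5 bridge couples midpoints C and D, so the two paths cannot be reduced to a simple series/parallel combination). Setting node B to ground and injecting 1 A at node A, the 3-node admittance system at A, C, D solves to V_A = Z_AB = 16.81 + j43.63 Ω = 46.75∠68.9° Ω.
Step 4 — Power factor: PF = cos(φ) = Re(Z)/|Z| = 16.806/46.752 = 0.3595.
Step 5 — Type: Im(Z) = 43.63 ⇒ lagging (phase φ = 68.9°).

PF = 0.3595 (lagging, φ = 68.9°)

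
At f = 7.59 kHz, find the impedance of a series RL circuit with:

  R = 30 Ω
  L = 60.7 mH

Step 1 — Angular frequency: ω = 2π·f = 2π·7590 = 4.769e+04 rad/s.
Step 2 — Component impedances:
  R: Z = R = 30 Ω
  L: Z = jωL = j·4.769e+04·0.0607 = 0 + j2895 Ω
Step 3 — Series combination: Z_total = R + L = 30 + j2895 Ω = 2895∠89.4° Ω.

Z = 30 + j2895 Ω = 2895∠89.4° Ω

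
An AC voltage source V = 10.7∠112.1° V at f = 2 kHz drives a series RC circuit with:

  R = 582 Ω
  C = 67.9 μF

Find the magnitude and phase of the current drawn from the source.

Step 1 — Angular frequency: ω = 2π·f = 2π·2000 = 1.257e+04 rad/s.
Step 2 — Component impedances:
  R: Z = R = 582 Ω
  C: Z = 1/(jωC) = -j/(ω·C) = 0 - j1.172 Ω
Step 3 — Series combination: Z_total = R + C = 582 - j1.172 Ω = 582∠-0.1° Ω.
Step 4 — Source phasor: V = 10.7∠112.1° V = -4.026 + j9.914 V.
Step 5 — Ohm's law: I = V / Z_total = (-4.026 + j9.914) / (582 - j1.172) = -0.006951 + j0.01702 A.
Step 6 — Convert to polar: |I| = 0.01838 A, ∠I = 112.2°.

I = 0.01838∠112.2° A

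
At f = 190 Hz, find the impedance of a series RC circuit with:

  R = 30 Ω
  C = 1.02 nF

Step 1 — Angular frequency: ω = 2π·f = 2π·190 = 1194 rad/s.
Step 2 — Component impedances:
  R: Z = R = 30 Ω
  C: Z = 1/(jωC) = -j/(ω·C) = 0 - j8.212e+05 Ω
Step 3 — Series combination: Z_total = R + C = 30 - j8.212e+05 Ω = 8.212e+05∠-90.0° Ω.

Z = 30 - j8.212e+05 Ω = 8.212e+05∠-90.0° Ω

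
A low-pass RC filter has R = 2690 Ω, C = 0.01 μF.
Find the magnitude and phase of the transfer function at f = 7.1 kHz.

Step 1 — Angular frequency: ω = 2π·7100 = 4.461e+04 rad/s.
Step 2 — Transfer function: H(jω) = 1/(1 + jωRC).
Step 3 — Denominator: 1 + jωRC = 1 + j·4.461e+04·2690·1e-08 = 1 + j1.2.
Step 4 — H = 0.4098 - j0.4918.
Step 5 — Magnitude: |H| = 0.6402 (-3.9 dB); phase: φ = -50.2°.

|H| = 0.6402 (-3.9 dB), φ = -50.2°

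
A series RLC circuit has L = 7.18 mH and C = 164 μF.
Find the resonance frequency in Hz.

Step 1 — Resonance condition Im(Z)=0 gives ω₀ = 1/√(LC).
Step 2 — ω₀ = 1/√(0.00718·0.000164) = 921.5 rad/s.
Step 3 — f₀ = ω₀/(2π) = 146.7 Hz.

f₀ = 146.7 Hz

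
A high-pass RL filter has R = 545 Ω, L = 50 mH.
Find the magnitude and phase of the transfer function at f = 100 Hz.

Step 1 — Angular frequency: ω = 2π·100 = 628.3 rad/s.
Step 2 — Transfer function: H(jω) = jωL/(R + jωL).
Step 3 — Numerator jωL = j·31.42; denominator R + jωL = 545 + j31.42.
Step 4 — H = 0.003312 + j0.05745.
Step 5 — Magnitude: |H| = 0.05755 (-24.8 dB); phase: φ = 86.7°.

|H| = 0.05755 (-24.8 dB), φ = 86.7°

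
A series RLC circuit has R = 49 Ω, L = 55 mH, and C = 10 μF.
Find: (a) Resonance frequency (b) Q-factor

Step 1 — Resonance condition Im(Z)=0 gives ω₀ = 1/√(LC).
Step 2 — ω₀ = 1/√(0.055·1e-05) = 1348 rad/s.
Step 3 — f₀ = ω₀/(2π) = 214.6 Hz.
Step 4 — Series Q: Q = ω₀L/R = 1348·0.055/49 = 1.514.

(a) f₀ = 214.6 Hz  (b) Q = 1.514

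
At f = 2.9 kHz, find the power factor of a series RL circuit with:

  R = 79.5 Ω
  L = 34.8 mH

Step 1 — Angular frequency: ω = 2π·f = 2π·2900 = 1.822e+04 rad/s.
Step 2 — Component impedances:
  R: Z = R = 79.5 Ω
  L: Z = jωL = j·1.822e+04·0.0348 = 0 + j634.1 Ω
Step 3 — Series combination: Z_total = R + L = 79.5 + j634.1 Ω = 639.1∠82.9° Ω.
Step 4 — Power factor: PF = cos(φ) = Re(Z)/|Z| = 79.5/639.1 = 0.1244.
Step 5 — Type: Im(Z) = 634.1 ⇒ lagging (phase φ = 82.9°).

PF = 0.1244 (lagging, φ = 82.9°)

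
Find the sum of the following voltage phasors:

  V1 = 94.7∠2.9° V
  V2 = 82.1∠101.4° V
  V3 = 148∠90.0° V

Step 1 — Convert each phasor to rectangular form:
  V1 = 94.7·(cos(2.9°) + j·sin(2.9°)) = 94.58 + j4.791 V
  V2 = 82.1·(cos(101.4°) + j·sin(101.4°)) = -16.23 + j80.48 V
  V3 = 148·(cos(90.0°) + j·sin(90.0°)) = 0 + j148 V
Step 2 — Sum components: V_total = 78.35 + j233.3 V.
Step 3 — Convert to polar: |V_total| = 246.1 V, ∠V_total = 71.4°.

V_total = 246.1∠71.4° V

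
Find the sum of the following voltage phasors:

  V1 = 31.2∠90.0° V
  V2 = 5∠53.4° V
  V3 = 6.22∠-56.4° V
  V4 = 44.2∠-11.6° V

Step 1 — Convert each phasor to rectangular form:
  V1 = 31.2·(cos(90.0°) + j·sin(90.0°)) = 0 + j31.2 V
  V2 = 5·(cos(53.4°) + j·sin(53.4°)) = 2.981 + j4.014 V
  V3 = 6.22·(cos(-56.4°) + j·sin(-56.4°)) = 3.442 - j5.181 V
  V4 = 44.2·(cos(-11.6°) + j·sin(-11.6°)) = 43.3 - j8.888 V
Step 2 — Sum components: V_total = 49.72 + j21.15 V.
Step 3 — Convert to polar: |V_total| = 54.03 V, ∠V_total = 23.0°.

V_total = 54.03∠23.0° V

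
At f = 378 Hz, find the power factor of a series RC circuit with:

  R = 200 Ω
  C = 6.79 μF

Step 1 — Angular frequency: ω = 2π·f = 2π·378 = 2375 rad/s.
Step 2 — Component impedances:
  R: Z = R = 200 Ω
  C: Z = 1/(jωC) = -j/(ω·C) = 0 - j62.01 Ω
Step 3 — Series combination: Z_total = R + C = 200 - j62.01 Ω = 209.4∠-17.2° Ω.
Step 4 — Power factor: PF = cos(φ) = Re(Z)/|Z| = 200/209.4 = 0.9551.
Step 5 — Type: Im(Z) = -62.01 ⇒ leading (phase φ = -17.2°).

PF = 0.9551 (leading, φ = -17.2°)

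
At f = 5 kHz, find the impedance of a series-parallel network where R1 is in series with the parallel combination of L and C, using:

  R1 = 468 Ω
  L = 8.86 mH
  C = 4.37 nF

Step 1 — Angular frequency: ω = 2π·f = 2π·5000 = 3.142e+04 rad/s.
Step 2 — Component impedances:
  R1: Z = R = 468 Ω
  L: Z = jωL = j·3.142e+04·0.00886 = 0 + j278.3 Ω
  C: Z = 1/(jωC) = -j/(ω·C) = 0 - j7284 Ω
Step 3 — Parallel branch: L || C = 1/(1/L + 1/C) = 0 + j289.4 Ω.
Step 4 — Series with R1: Z_total = R1 + (L || C) = 468 + j289.4 Ω = 550.3∠31.7° Ω.

Z = 468 + j289.4 Ω = 550.3∠31.7° Ω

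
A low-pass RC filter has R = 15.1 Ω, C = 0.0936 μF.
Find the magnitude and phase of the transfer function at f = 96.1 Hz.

Step 1 — Angular frequency: ω = 2π·96.1 = 603.8 rad/s.
Step 2 — Transfer function: H(jω) = 1/(1 + jωRC).
Step 3 — Denominator: 1 + jωRC = 1 + j·603.8·15.1·9.36e-08 = 1 + j0.0008534.
Step 4 — H = 1 - j0.0008534.
Step 5 — Magnitude: |H| = 1 (-0.0 dB); phase: φ = -0.0°.

|H| = 1 (-0.0 dB), φ = -0.0°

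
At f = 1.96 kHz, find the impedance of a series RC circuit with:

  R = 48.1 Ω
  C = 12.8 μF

Step 1 — Angular frequency: ω = 2π·f = 2π·1960 = 1.232e+04 rad/s.
Step 2 — Component impedances:
  R: Z = R = 48.1 Ω
  C: Z = 1/(jωC) = -j/(ω·C) = 0 - j6.344 Ω
Step 3 — Series combination: Z_total = R + C = 48.1 - j6.344 Ω = 48.52∠-7.5° Ω.

Z = 48.1 - j6.344 Ω = 48.52∠-7.5° Ω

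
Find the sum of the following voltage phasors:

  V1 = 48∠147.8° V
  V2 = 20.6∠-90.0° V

Step 1 — Convert each phasor to rectangular form:
  V1 = 48·(cos(147.8°) + j·sin(147.8°)) = -40.62 + j25.58 V
  V2 = 20.6·(cos(-90.0°) + j·sin(-90.0°)) = 0 - j20.6 V
Step 2 — Sum components: V_total = -40.62 + j4.978 V.
Step 3 — Convert to polar: |V_total| = 40.92 V, ∠V_total = 173.0°.

V_total = 40.92∠173.0° V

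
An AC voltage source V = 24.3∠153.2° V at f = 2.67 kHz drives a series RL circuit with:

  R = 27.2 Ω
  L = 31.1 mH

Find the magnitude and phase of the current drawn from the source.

Step 1 — Angular frequency: ω = 2π·f = 2π·2670 = 1.678e+04 rad/s.
Step 2 — Component impedances:
  R: Z = R = 27.2 Ω
  L: Z = jωL = j·1.678e+04·0.0311 = 0 + j521.7 Ω
Step 3 — Series combination: Z_total = R + L = 27.2 + j521.7 Ω = 522.4∠87.0° Ω.
Step 4 — Source phasor: V = 24.3∠153.2° V = -21.69 + j10.96 V.
Step 5 — Ohm's law: I = V / Z_total = (-21.69 + j10.96) / (27.2 + j521.7) = 0.01878 + j0.04255 A.
Step 6 — Convert to polar: |I| = 0.04651 A, ∠I = 66.2°.

I = 0.04651∠66.2° A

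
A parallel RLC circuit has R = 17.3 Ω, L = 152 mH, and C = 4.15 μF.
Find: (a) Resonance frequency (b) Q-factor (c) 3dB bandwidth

Step 1 — Resonance: ω₀ = 1/√(LC) = 1/√(0.152·4.15e-06) = 1259 rad/s.
Step 2 — f₀ = ω₀/(2π) = 200.4 Hz.
Step 3 — Parallel Q: Q = R/(ω₀L) = 17.3/(1259·0.152) = 0.0904.
Step 4 — Bandwidth: Δω = ω₀/Q = 1.393e+04 rad/s; BW = Δω/(2π) = 2217 Hz.

(a) f₀ = 200.4 Hz  (b) Q = 0.0904  (c) BW = 2217 Hz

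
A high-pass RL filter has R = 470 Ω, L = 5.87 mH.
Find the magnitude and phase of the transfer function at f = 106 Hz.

Step 1 — Angular frequency: ω = 2π·106 = 666 rad/s.
Step 2 — Transfer function: H(jω) = jωL/(R + jωL).
Step 3 — Numerator jωL = j·3.91; denominator R + jωL = 470 + j3.91.
Step 4 — H = 6.919e-05 + j0.008318.
Step 5 — Magnitude: |H| = 0.008318 (-41.6 dB); phase: φ = 89.5°.

|H| = 0.008318 (-41.6 dB), φ = 89.5°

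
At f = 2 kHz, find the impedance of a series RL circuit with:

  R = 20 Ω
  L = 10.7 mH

Step 1 — Angular frequency: ω = 2π·f = 2π·2000 = 1.257e+04 rad/s.
Step 2 — Component impedances:
  R: Z = R = 20 Ω
  L: Z = jωL = j·1.257e+04·0.0107 = 0 + j134.5 Ω
Step 3 — Series combination: Z_total = R + L = 20 + j134.5 Ω = 135.9∠81.5° Ω.

Z = 20 + j134.5 Ω = 135.9∠81.5° Ω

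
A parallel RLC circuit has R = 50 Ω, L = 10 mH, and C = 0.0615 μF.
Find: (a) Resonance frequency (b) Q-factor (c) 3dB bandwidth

Step 1 — Resonance: ω₀ = 1/√(LC) = 1/√(0.01·6.15e-08) = 4.032e+04 rad/s.
Step 2 — f₀ = ω₀/(2π) = 6418 Hz.
Step 3 — Parallel Q: Q = R/(ω₀L) = 50/(4.032e+04·0.01) = 0.124.
Step 4 — Bandwidth: Δω = ω₀/Q = 3.252e+05 rad/s; BW = Δω/(2π) = 5.176e+04 Hz.

(a) f₀ = 6418 Hz  (b) Q = 0.124  (c) BW = 5.176e+04 Hz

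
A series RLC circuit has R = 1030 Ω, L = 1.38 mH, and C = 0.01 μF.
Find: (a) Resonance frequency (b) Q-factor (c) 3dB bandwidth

Step 1 — Resonance: ω₀ = 1/√(LC) = 1/√(0.00138·1e-08) = 2.692e+05 rad/s.
Step 2 — f₀ = ω₀/(2π) = 4.284e+04 Hz.
Step 3 — Series Q: Q = ω₀L/R = 2.692e+05·0.00138/1030 = 0.3607.
Step 4 — Bandwidth: Δω = ω₀/Q = 7.464e+05 rad/s; BW = Δω/(2π) = 1.188e+05 Hz.

(a) f₀ = 4.284e+04 Hz  (b) Q = 0.3607  (c) BW = 1.188e+05 Hz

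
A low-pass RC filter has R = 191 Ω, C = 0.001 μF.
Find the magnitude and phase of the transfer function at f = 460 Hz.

Step 1 — Angular frequency: ω = 2π·460 = 2890 rad/s.
Step 2 — Transfer function: H(jω) = 1/(1 + jωRC).
Step 3 — Denominator: 1 + jωRC = 1 + j·2890·191·1e-09 = 1 + j0.000552.
Step 4 — H = 1 - j0.000552.
Step 5 — Magnitude: |H| = 1 (-0.0 dB); phase: φ = -0.0°.

|H| = 1 (-0.0 dB), φ = -0.0°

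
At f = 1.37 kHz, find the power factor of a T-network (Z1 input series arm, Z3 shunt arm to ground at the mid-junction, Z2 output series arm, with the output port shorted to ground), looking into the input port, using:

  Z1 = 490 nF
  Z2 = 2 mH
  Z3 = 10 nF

Step 1 — Angular frequency: ω = 2π·f = 2π·1370 = 8608 rad/s.
Step 2 — Component impedances:
  Z1: Z = 1/(jωC) = -j/(ω·C) = 0 - j237.1 Ω
  Z2: Z = jωL = j·8608·0.002 = 0 + j17.22 Ω
  Z3: Z = 1/(jωC) = -j/(ω·C) = 0 - j1.162e+04 Ω
Step 3 — With the output port shorted to ground, the output series arm Z2 runs from the junction to ground; the shunt arm Z3 also runs from the junction to ground. They appear in parallel: Z3 || Z2 = 0 + j17.24 Ω.
Step 4 — Series with input arm Z1: Z_in = Z1 + (Z3 || Z2) = 0 - j219.8 Ω = 219.8∠-90.0° Ω.
Step 5 — Power factor: PF = cos(φ) = Re(Z)/|Z| = 0/219.8 = 0.
Step 6 — Type: Im(Z) = -219.8 ⇒ leading (phase φ = -90.0°).

PF = 0 (leading, φ = -90.0°)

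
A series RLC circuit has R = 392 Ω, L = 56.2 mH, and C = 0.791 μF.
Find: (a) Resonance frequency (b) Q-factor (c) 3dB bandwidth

Step 1 — Resonance: ω₀ = 1/√(LC) = 1/√(0.0562·7.91e-07) = 4743 rad/s.
Step 2 — f₀ = ω₀/(2π) = 754.9 Hz.
Step 3 — Series Q: Q = ω₀L/R = 4743·0.0562/392 = 0.68.
Step 4 — Bandwidth: Δω = ω₀/Q = 6975 rad/s; BW = Δω/(2π) = 1110 Hz.

(a) f₀ = 754.9 Hz  (b) Q = 0.68  (c) BW = 1110 Hz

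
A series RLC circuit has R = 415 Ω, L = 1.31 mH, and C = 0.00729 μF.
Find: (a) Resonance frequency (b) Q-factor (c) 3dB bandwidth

Step 1 — Resonance condition Im(Z)=0 gives ω₀ = 1/√(LC).
Step 2 — ω₀ = 1/√(0.00131·7.29e-09) = 3.236e+05 rad/s.
Step 3 — f₀ = ω₀/(2π) = 5.15e+04 Hz.
Step 4 — Series Q: Q = ω₀L/R = 3.236e+05·0.00131/415 = 1.021.
Step 5 — 3dB bandwidth: Δω = ω₀/Q = 3.168e+05 rad/s; BW = Δω/(2π) = 5.042e+04 Hz.

(a) f₀ = 5.15e+04 Hz  (b) Q = 1.021  (c) BW = 5.042e+04 Hz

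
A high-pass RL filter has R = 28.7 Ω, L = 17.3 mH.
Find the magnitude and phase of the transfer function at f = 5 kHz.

Step 1 — Angular frequency: ω = 2π·5000 = 3.142e+04 rad/s.
Step 2 — Transfer function: H(jω) = jωL/(R + jωL).
Step 3 — Numerator jωL = j·543.5; denominator R + jωL = 28.7 + j543.5.
Step 4 — H = 0.9972 + j0.05266.
Step 5 — Magnitude: |H| = 0.9986 (-0.0 dB); phase: φ = 3.0°.

|H| = 0.9986 (-0.0 dB), φ = 3.0°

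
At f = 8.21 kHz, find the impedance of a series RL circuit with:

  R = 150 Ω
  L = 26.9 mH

Step 1 — Angular frequency: ω = 2π·f = 2π·8210 = 5.158e+04 rad/s.
Step 2 — Component impedances:
  R: Z = R = 150 Ω
  L: Z = jωL = j·5.158e+04·0.0269 = 0 + j1388 Ω
Step 3 — Series combination: Z_total = R + L = 150 + j1388 Ω = 1396∠83.8° Ω.

Z = 150 + j1388 Ω = 1396∠83.8° Ω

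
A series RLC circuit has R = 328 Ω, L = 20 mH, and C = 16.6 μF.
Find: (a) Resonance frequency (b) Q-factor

Step 1 — Resonance condition Im(Z)=0 gives ω₀ = 1/√(LC).
Step 2 — ω₀ = 1/√(0.02·1.66e-05) = 1736 rad/s.
Step 3 — f₀ = ω₀/(2π) = 276.2 Hz.
Step 4 — Series Q: Q = ω₀L/R = 1736·0.02/328 = 0.1058.

(a) f₀ = 276.2 Hz  (b) Q = 0.1058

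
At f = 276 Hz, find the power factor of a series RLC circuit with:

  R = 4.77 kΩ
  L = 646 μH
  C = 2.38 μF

Step 1 — Angular frequency: ω = 2π·f = 2π·276 = 1734 rad/s.
Step 2 — Component impedances:
  R: Z = R = 4770 Ω
  L: Z = jωL = j·1734·0.000646 = 0 + j1.12 Ω
  C: Z = 1/(jωC) = -j/(ω·C) = 0 - j242.3 Ω
Step 3 — Series combination: Z_total = R + L + C = 4770 - j241.2 Ω = 4776∠-2.9° Ω.
Step 4 — Power factor: PF = cos(φ) = Re(Z)/|Z| = 4770/4776 = 0.9987.
Step 5 — Type: Im(Z) = -241.2 ⇒ leading (phase φ = -2.9°).

PF = 0.9987 (leading, φ = -2.9°)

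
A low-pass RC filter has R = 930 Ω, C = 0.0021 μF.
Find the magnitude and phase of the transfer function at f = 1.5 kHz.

Step 1 — Angular frequency: ω = 2π·1500 = 9425 rad/s.
Step 2 — Transfer function: H(jω) = 1/(1 + jωRC).
Step 3 — Denominator: 1 + jωRC = 1 + j·9425·930·2.1e-09 = 1 + j0.01841.
Step 4 — H = 0.9997 - j0.0184.
Step 5 — Magnitude: |H| = 0.9998 (-0.0 dB); phase: φ = -1.1°.

|H| = 0.9998 (-0.0 dB), φ = -1.1°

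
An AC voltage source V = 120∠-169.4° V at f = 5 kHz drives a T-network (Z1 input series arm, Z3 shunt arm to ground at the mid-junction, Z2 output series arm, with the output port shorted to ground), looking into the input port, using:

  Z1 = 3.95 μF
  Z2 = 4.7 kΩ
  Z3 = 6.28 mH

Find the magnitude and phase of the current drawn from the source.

Step 1 — Angular frequency: ω = 2π·f = 2π·5000 = 3.142e+04 rad/s.
Step 2 — Component impedances:
  Z1: Z = 1/(jωC) = -j/(ω·C) = 0 - j8.058 Ω
  Z2: Z = R = 4700 Ω
  Z3: Z = jωL = j·3.142e+04·0.00628 = 0 + j197.3 Ω
Step 3 — With the output port shorted to ground, the output series arm Z2 runs from the junction to ground; the shunt arm Z3 also runs from the junction to ground. They appear in parallel: Z3 || Z2 = 8.267 + j196.9 Ω.
Step 4 — Series with input arm Z1: Z_in = Z1 + (Z3 || Z2) = 8.267 + j188.9 Ω = 189.1∠87.5° Ω.
Step 5 — Source phasor: V = 120∠-169.4° V = -118 - j22.07 V.
Step 6 — Ohm's law: I = V / Z_total = (-118 - j22.07) / (8.267 + j188.9) = -0.1439 + j0.6182 A.
Step 7 — Convert to polar: |I| = 0.6347 A, ∠I = 103.1°.

I = 0.6347∠103.1° A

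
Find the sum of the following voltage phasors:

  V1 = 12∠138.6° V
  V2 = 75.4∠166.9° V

Step 1 — Convert each phasor to rectangular form:
  V1 = 12·(cos(138.6°) + j·sin(138.6°)) = -9.001 + j7.936 V
  V2 = 75.4·(cos(166.9°) + j·sin(166.9°)) = -73.44 + j17.09 V
Step 2 — Sum components: V_total = -82.44 + j25.03 V.
Step 3 — Convert to polar: |V_total| = 86.15 V, ∠V_total = 163.1°.

V_total = 86.15∠163.1° V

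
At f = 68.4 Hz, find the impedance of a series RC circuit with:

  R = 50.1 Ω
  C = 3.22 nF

Step 1 — Angular frequency: ω = 2π·f = 2π·68.4 = 429.8 rad/s.
Step 2 — Component impedances:
  R: Z = R = 50.1 Ω
  C: Z = 1/(jωC) = -j/(ω·C) = 0 - j7.226e+05 Ω
Step 3 — Series combination: Z_total = R + C = 50.1 - j7.226e+05 Ω = 7.226e+05∠-90.0° Ω.

Z = 50.1 - j7.226e+05 Ω = 7.226e+05∠-90.0° Ω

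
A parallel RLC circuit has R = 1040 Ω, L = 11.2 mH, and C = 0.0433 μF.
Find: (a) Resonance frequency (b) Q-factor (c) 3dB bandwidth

Step 1 — Resonance: ω₀ = 1/√(LC) = 1/√(0.0112·4.33e-08) = 4.541e+04 rad/s.
Step 2 — f₀ = ω₀/(2π) = 7227 Hz.
Step 3 — Parallel Q: Q = R/(ω₀L) = 1040/(4.541e+04·0.0112) = 2.045.
Step 4 — Bandwidth: Δω = ω₀/Q = 2.221e+04 rad/s; BW = Δω/(2π) = 3534 Hz.

(a) f₀ = 7227 Hz  (b) Q = 2.045  (c) BW = 3534 Hz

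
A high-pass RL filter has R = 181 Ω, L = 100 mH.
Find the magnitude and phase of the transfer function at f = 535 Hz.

Step 1 — Angular frequency: ω = 2π·535 = 3362 rad/s.
Step 2 — Transfer function: H(jω) = jωL/(R + jωL).
Step 3 — Numerator jωL = j·336.2; denominator R + jωL = 181 + j336.2.
Step 4 — H = 0.7752 + j0.4174.
Step 5 — Magnitude: |H| = 0.8805 (-1.1 dB); phase: φ = 28.3°.

|H| = 0.8805 (-1.1 dB), φ = 28.3°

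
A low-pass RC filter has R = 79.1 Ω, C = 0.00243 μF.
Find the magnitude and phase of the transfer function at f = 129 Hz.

Step 1 — Angular frequency: ω = 2π·129 = 810.5 rad/s.
Step 2 — Transfer function: H(jω) = 1/(1 + jωRC).
Step 3 — Denominator: 1 + jωRC = 1 + j·810.5·79.1·2.43e-09 = 1 + j0.0001558.
Step 4 — H = 1 - j0.0001558.
Step 5 — Magnitude: |H| = 1 (-0.0 dB); phase: φ = -0.0°.

|H| = 1 (-0.0 dB), φ = -0.0°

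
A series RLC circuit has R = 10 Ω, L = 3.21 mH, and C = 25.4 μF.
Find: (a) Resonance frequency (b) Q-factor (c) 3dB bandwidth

Step 1 — Resonance: ω₀ = 1/√(LC) = 1/√(0.00321·2.54e-05) = 3502 rad/s.
Step 2 — f₀ = ω₀/(2π) = 557.4 Hz.
Step 3 — Series Q: Q = ω₀L/R = 3502·0.00321/10 = 1.124.
Step 4 — Bandwidth: Δω = ω₀/Q = 3115 rad/s; BW = Δω/(2π) = 495.8 Hz.

(a) f₀ = 557.4 Hz  (b) Q = 1.124  (c) BW = 495.8 Hz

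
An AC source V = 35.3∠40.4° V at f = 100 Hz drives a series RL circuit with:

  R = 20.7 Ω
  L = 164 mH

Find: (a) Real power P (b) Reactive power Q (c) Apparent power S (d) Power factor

Step 1 — Angular frequency: ω = 2π·f = 2π·100 = 628.3 rad/s.
Step 2 — Component impedances:
  R: Z = R = 20.7 Ω
  L: Z = jωL = j·628.3·0.164 = 0 + j103 Ω
Step 3 — Series combination: Z_total = R + L = 20.7 + j103 Ω = 105.1∠78.6° Ω.
Step 4 — Source phasor: V = 35.3∠40.4° V = 26.88 + j22.88 V.
Step 5 — Current: I = V / Z = 0.2638 - j0.2079 A = 0.3359∠-38.2° A.
Step 6 — Complex power: S = V·I* = 2.335 + j11.62 VA.
Step 7 — Real power: P = Re(S) = 2.335 W.
Step 8 — Reactive power: Q = Im(S) = 11.62 VAR.
Step 9 — Apparent power: |S| = 11.86 VA.
Step 10 — Power factor: PF = P/|S| = 0.1969 (lagging).

(a) P = 2.335 W  (b) Q = 11.62 VAR  (c) S = 11.86 VA  (d) PF = 0.1969 (lagging)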